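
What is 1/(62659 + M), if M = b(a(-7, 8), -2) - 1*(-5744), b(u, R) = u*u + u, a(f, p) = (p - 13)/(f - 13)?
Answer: 16/1094453 ≈ 1.4619e-5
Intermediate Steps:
a(f, p) = (-13 + p)/(-13 + f)
b(u, R) = u + u**2 (b(u, R) = u**2 + u = u + u**2)
M = 91909/16 (M = ((-13 + 8)/(-13 - 7))*(1 + (-13 + 8)/(-13 - 7)) - 1*(-5744) = (-5/(-20))*(1 - 5/(-20)) + 5744 = (-1/20*(-5))*(1 - 1/20*(-5)) + 5744 = (1 + 1/4)/4 + 5744 = (1/4)*(5/4) + 5744 = 5/16 + 5744 = 91909/16 ≈ 5744.3)
1/(62659 + M) = 1/(62659 + 91909/16) = 1/(1094453/16) = 16/1094453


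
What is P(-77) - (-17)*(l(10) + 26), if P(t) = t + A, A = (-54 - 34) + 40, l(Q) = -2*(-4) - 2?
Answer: 419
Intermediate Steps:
l(Q) = 6 (l(Q) = 8 - 2 = 6)
A = -48 (A = -88 + 40 = -48)
P(t) = -48 + t (P(t) = t - 48 = -48 + t)
P(-77) - (-17)*(l(10) + 26) = (-48 - 77) - (-17)*(6 + 26) = -125 - (-17)*32 = -125 - 1*(-544) = -125 + 544 = 419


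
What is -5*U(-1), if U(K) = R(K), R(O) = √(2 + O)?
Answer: -5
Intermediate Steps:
U(K) = √(2 + K)
-5*U(-1) = -5*√(2 - 1) = -5*√1 = -5*1 = -5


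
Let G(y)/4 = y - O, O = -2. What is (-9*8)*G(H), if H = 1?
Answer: -864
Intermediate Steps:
G(y) = 8 + 4*y (G(y) = 4*(y - 1*(-2)) = 4*(y + 2) = 4*(2 + y) = 8 + 4*y)
(-9*8)*G(H) = (-9*8)*(8 + 4*1) = -72*(8 + 4) = -72*12 = -864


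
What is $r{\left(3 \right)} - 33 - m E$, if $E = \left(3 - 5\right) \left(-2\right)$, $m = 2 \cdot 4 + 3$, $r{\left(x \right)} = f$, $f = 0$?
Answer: $1452$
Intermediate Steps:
$r{\left(x \right)} = 0$
$m = 11$ ($m = 8 + 3 = 11$)
$E = 4$ ($E = \left(3 - 5\right) \left(-2\right) = \left(-2\right) \left(-2\right) = 4$)
$r{\left(3 \right)} - 33 - m E = 0 - 33 \left(-1\right) 11 \cdot 4 = 0 - 33 \left(\left(-11\right) 4\right) = 0 - -1452 = 0 + 1452 = 1452$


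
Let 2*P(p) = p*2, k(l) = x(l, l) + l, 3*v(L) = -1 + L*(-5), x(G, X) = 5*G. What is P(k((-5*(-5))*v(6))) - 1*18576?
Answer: -20126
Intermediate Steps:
v(L) = -⅓ - 5*L/3 (v(L) = (-1 + L*(-5))/3 = (-1 - 5*L)/3 = -⅓ - 5*L/3)
k(l) = 6*l (k(l) = 5*l + l = 6*l)
P(p) = p (P(p) = (p*2)/2 = (2*p)/2 = p)
P(k((-5*(-5))*v(6))) - 1*18576 = 6*((-5*(-5))*(-⅓ - 5/3*6)) - 1*18576 = 6*(25*(-⅓ - 10)) - 18576 = 6*(25*(-31/3)) - 18576 = 6*(-775/3) - 18576 = -1550 - 18576 = -20126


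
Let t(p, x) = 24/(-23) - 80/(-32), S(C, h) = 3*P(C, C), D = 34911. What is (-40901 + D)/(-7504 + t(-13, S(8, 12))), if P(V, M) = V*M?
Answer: 275540/345117 ≈ 0.79840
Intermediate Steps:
P(V, M) = M*V
S(C, h) = 3*C² (S(C, h) = 3*(C*C) = 3*C²)
t(p, x) = 67/46 (t(p, x) = 24*(-1/23) - 80*(-1/32) = -24/23 + 5/2 = 67/46)
(-40901 + D)/(-7504 + t(-13, S(8, 12))) = (-40901 + 34911)/(-7504 + 67/46) = -5990/(-345117/46) = -5990*(-46/345117) = 275540/345117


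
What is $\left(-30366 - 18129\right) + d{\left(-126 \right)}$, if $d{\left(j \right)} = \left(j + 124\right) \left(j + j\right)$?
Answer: $-47991$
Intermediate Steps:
$d{\left(j \right)} = 2 j \left(124 + j\right)$ ($d{\left(j \right)} = \left(124 + j\right) 2 j = 2 j \left(124 + j\right)$)
$\left(-30366 - 18129\right) + d{\left(-126 \right)} = \left(-30366 - 18129\right) + 2 \left(-126\right) \left(124 - 126\right) = -48495 + 2 \left(-126\right) \left(-2\right) = -48495 + 504 = -47991$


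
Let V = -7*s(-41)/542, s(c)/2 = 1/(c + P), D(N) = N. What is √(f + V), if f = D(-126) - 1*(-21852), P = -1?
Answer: √57440851602/1626 ≈ 147.40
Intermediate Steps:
s(c) = 2/(-1 + c) (s(c) = 2/(c - 1) = 2/(-1 + c))
f = 21726 (f = -126 - 1*(-21852) = -126 + 21852 = 21726)
V = 1/1626 (V = -7*2/(-1 - 41)/542 = -7*2/(-42)/542 = -7*2*(-1/42)/542 = -(-1)/(3*542) = -7*(-1/11382) = 1/1626 ≈ 0.00061501)
√(f + V) = √(21726 + 1/1626) = √(35326477/1626) = √57440851602/1626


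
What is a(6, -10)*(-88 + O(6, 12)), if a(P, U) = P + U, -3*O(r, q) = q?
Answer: 368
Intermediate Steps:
O(r, q) = -q/3
a(6, -10)*(-88 + O(6, 12)) = (6 - 10)*(-88 - ⅓*12) = -4*(-88 - 4) = -4*(-92) = 368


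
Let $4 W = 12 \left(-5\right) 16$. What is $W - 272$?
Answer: $-512$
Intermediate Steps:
$W = -240$ ($W = \frac{12 \left(-5\right) 16}{4} = \frac{\left(-60\right) 16}{4} = \frac{1}{4} \left(-960\right) = -240$)
$W - 272 = -240 - 272 = -512$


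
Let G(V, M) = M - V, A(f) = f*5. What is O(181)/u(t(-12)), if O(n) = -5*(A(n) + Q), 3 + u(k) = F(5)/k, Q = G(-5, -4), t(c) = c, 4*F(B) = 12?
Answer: 18120/13 ≈ 1393.8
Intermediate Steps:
F(B) = 3 (F(B) = (¼)*12 = 3)
A(f) = 5*f
Q = 1 (Q = -4 - 1*(-5) = -4 + 5 = 1)
u(k) = -3 + 3/k
O(n) = -5 - 25*n (O(n) = -5*(5*n + 1) = -5*(1 + 5*n) = -5 - 25*n)
O(181)/u(t(-12)) = (-5 - 25*181)/(-3 + 3/(-12)) = (-5 - 4525)/(-3 + 3*(-1/12)) = -4530/(-3 - ¼) = -4530/(-13/4) = -4530*(-4/13) = 18120/13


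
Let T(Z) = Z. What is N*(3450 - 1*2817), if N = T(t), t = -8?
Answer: -5064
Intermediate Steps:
N = -8
N*(3450 - 1*2817) = -8*(3450 - 1*2817) = -8*(3450 - 2817) = -8*633 = -5064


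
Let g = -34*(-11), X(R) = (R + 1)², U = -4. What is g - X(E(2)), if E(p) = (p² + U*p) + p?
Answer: 373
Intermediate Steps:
E(p) = p² - 3*p (E(p) = (p² - 4*p) + p = p² - 3*p)
X(R) = (1 + R)²
g = 374
g - X(E(2)) = 374 - (1 + 2*(-3 + 2))² = 374 - (1 + 2*(-1))² = 374 - (1 - 2)² = 374 - 1*(-1)² = 374 - 1*1 = 374 - 1 = 373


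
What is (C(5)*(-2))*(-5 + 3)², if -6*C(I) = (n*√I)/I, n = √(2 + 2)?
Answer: 8*√5/15 ≈ 1.1926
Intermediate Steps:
n = 2 (n = √4 = 2)
C(I) = -1/(3*√I) (C(I) = -2*√I/(6*I) = -1/(3*√I))
(C(5)*(-2))*(-5 + 3)² = (-√5/15*(-2))*(-5 + 3)² = (-√5/15*(-2))*(-2)² = (-√5/15*(-2))*4 = (2*√5/15)*4 = 8*√5/15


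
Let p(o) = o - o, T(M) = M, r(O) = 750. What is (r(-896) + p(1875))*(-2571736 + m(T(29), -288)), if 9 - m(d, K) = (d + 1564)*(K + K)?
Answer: -1240619250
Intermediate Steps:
p(o) = 0
m(d, K) = 9 - 2*K*(1564 + d) (m(d, K) = 9 - (d + 1564)*(K + K) = 9 - (1564 + d)*2*K = 9 - 2*K*(1564 + d))
(r(-896) + p(1875))*(-2571736 + m(T(29), -288)) = (750 + 0)*(-2571736 + (9 - 3128*(-288) - 2*(-288)*29)) = 750*(-2571736 + (9 + 900864 + 16704)) = 750*(-2571736 + 917577) = 750*(-1654159) = -1240619250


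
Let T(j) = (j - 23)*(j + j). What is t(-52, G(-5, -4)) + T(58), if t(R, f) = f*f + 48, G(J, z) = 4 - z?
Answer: 4172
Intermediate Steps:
T(j) = 2*j*(-23 + j) (T(j) = (-23 + j)*(2*j) = 2*j*(-23 + j))
t(R, f) = 48 + f² (t(R, f) = f² + 48 = 48 + f²)
t(-52, G(-5, -4)) + T(58) = (48 + (4 - 1*(-4))²) + 2*58*(-23 + 58) = (48 + (4 + 4)²) + 2*58*35 = (48 + 8²) + 4060 = (48 + 64) + 4060 = 112 + 4060 = 4172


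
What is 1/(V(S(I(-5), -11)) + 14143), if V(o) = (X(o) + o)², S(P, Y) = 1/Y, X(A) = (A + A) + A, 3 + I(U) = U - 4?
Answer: 121/1711319 ≈ 7.0706e-5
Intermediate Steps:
I(U) = -7 + U (I(U) = -3 + (U - 4) = -3 + (-4 + U) = -7 + U)
X(A) = 3*A (X(A) = 2*A + A = 3*A)
V(o) = 16*o² (V(o) = (3*o + o)² = (4*o)² = 16*o²)
1/(V(S(I(-5), -11)) + 14143) = 1/(16*(1/(-11))² + 14143) = 1/(16*(-1/11)² + 14143) = 1/(16*(1/121) + 14143) = 1/(16/121 + 14143) = 1/(1711319/121) = 121/1711319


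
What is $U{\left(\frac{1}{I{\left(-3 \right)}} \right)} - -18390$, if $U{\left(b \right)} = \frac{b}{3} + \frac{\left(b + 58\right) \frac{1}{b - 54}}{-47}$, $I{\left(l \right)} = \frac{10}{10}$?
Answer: $\frac{137431138}{7473} \approx 18390.0$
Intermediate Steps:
$I{\left(l \right)} = 1$ ($I{\left(l \right)} = 10 \cdot \frac{1}{10} = 1$)
$U{\left(b \right)} = \frac{b}{3} - \frac{58 + b}{47 \left(-54 + b\right)}$ ($U{\left(b \right)} = b \frac{1}{3} + \frac{58 + b}{-54 + b} \left(- \frac{1}{47}\right) = \frac{b}{3} + \frac{58 + b}{-54 + b} \left(- \frac{1}{47}\right) = \frac{b}{3} - \frac{58 + b}{47 \left(-54 + b\right)}$)
$U{\left(\frac{1}{I{\left(-3 \right)}} \right)} - -18390 = \frac{-174 - \frac{2541}{1} + 47 \left(1^{-1}\right)^{2}}{141 \left(-54 + 1^{-1}\right)} - -18390 = \frac{-174 - 2541 + 47 \cdot 1^{2}}{141 \left(-54 + 1\right)} + 18390 = \frac{-174 - 2541 + 47 \cdot 1}{141 \left(-53\right)} + 18390 = \frac{1}{141} \left(- \frac{1}{53}\right) \left(-174 - 2541 + 47\right) + 18390 = \frac{1}{141} \left(- \frac{1}{53}\right) \left(-2668\right) + 18390 = \frac{2668}{7473} + 18390 = \frac{137431138}{7473}$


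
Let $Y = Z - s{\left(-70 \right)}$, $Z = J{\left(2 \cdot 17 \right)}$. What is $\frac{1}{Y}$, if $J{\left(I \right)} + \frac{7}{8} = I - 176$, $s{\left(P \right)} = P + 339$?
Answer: $- \frac{8}{3295} \approx -0.0024279$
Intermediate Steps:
$s{\left(P \right)} = 339 + P$
$J{\left(I \right)} = - \frac{1415}{8} + I$ ($J{\left(I \right)} = - \frac{7}{8} + \left(I - 176\right) = - \frac{7}{8} + \left(-176 + I\right) = - \frac{1415}{8} + I$)
$Z = - \frac{1143}{8}$ ($Z = - \frac{1415}{8} + 2 \cdot 17 = - \frac{1415}{8} + 34 = - \frac{1143}{8} \approx -142.88$)
$Y = - \frac{3295}{8}$ ($Y = - \frac{1143}{8} - \left(339 - 70\right) = - \frac{1143}{8} - 269 = - \frac{3295}{8} \approx -411.88$)
$\frac{1}{Y} = \frac{1}{- \frac{3295}{8}} = - \frac{8}{3295}$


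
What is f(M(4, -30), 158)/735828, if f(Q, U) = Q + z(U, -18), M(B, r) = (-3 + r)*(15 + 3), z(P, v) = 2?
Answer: -148/183957 ≈ -0.00080454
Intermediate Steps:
M(B, r) = -54 + 18*r (M(B, r) = (-3 + r)*18 = -54 + 18*r)
f(Q, U) = 2 + Q (f(Q, U) = Q + 2 = 2 + Q)
f(M(4, -30), 158)/735828 = (2 + (-54 + 18*(-30)))/735828 = (2 + (-54 - 540))*(1/735828) = (2 - 594)*(1/735828) = -592*1/735828 = -148/183957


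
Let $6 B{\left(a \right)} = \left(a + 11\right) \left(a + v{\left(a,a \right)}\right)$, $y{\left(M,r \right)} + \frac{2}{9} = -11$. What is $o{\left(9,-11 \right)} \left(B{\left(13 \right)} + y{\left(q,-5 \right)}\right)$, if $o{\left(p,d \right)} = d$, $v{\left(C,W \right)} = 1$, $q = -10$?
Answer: $- \frac{4433}{9} \approx -492.56$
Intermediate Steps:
$y{\left(M,r \right)} = - \frac{101}{9}$ ($y{\left(M,r \right)} = - \frac{2}{9} - 11 = - \frac{101}{9}$)
$B{\left(a \right)} = \frac{\left(1 + a\right) \left(11 + a\right)}{6}$ ($B{\left(a \right)} = \frac{\left(a + 11\right) \left(a + 1\right)}{6} = \frac{\left(11 + a\right) \left(1 + a\right)}{6} = \frac{\left(1 + a\right) \left(11 + a\right)}{6}$)
$o{\left(9,-11 \right)} \left(B{\left(13 \right)} + y{\left(q,-5 \right)}\right) = - 11 \left(\left(\frac{11}{6} + 2 \cdot 13 + \frac{13^{2}}{6}\right) - \frac{101}{9}\right) = - 11 \left(\left(\frac{11}{6} + 26 + \frac{1}{6} \cdot 169\right) - \frac{101}{9}\right) = - 11 \left(\left(\frac{11}{6} + 26 + \frac{169}{6}\right) - \frac{101}{9}\right) = - 11 \left(56 - \frac{101}{9}\right) = \left(-11\right) \frac{403}{9} = - \frac{4433}{9}$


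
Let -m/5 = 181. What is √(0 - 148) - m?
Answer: 905 + 2*I*√37 ≈ 905.0 + 12.166*I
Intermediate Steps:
m = -905 (m = -5*181 = -905)
√(0 - 148) - m = √(0 - 148) - 1*(-905) = √(-148) + 905 = 2*I*√37 + 905 = 905 + 2*I*√37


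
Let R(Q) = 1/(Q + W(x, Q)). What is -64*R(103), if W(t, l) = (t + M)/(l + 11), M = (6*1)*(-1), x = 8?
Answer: -228/367 ≈ -0.62125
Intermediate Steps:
M = -6 (M = 6*(-1) = -6)
W(t, l) = (-6 + t)/(11 + l) (W(t, l) = (t - 6)/(l + 11) = (-6 + t)/(11 + l))
R(Q) = 1/(Q + 2/(11 + Q)) (R(Q) = 1/(Q + (-6 + 8)/(11 + Q)) = 1/(Q + 2/(11 + Q)))
-64*R(103) = -64*(11 + 103)/(2 + 103*(11 + 103)) = -64*114/(2 + 103*114) = -64*114/(2 + 11742) = -64*114/11744 = -2*114/367 = -64*57/5872 = -228/367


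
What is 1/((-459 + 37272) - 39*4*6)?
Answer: 1/35877 ≈ 2.7873e-5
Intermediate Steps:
1/((-459 + 37272) - 39*4*6) = 1/(36813 - 156*6) = 1/(36813 - 936) = 1/35877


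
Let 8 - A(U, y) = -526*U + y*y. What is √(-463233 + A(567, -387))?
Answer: 8*I*√4918 ≈ 561.03*I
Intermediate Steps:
A(U, y) = 8 - y² + 526*U (A(U, y) = 8 - (-526*U + y*y) = 8 - (-526*U + y²) = 8 - (y² - 526*U) = 8 + (-y² + 526*U) = 8 - y² + 526*U)
√(-463233 + A(567, -387)) = √(-463233 + (8 - 1*(-387)² + 526*567)) = √(-463233 + (8 - 1*149769 + 298242)) = √(-463233 + (8 - 149769 + 298242)) = √(-463233 + 148481) = √(-314752) = 8*I*√4918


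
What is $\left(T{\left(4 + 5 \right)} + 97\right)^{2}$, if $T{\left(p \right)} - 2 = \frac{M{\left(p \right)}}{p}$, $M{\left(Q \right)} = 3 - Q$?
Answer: $\frac{87025}{9} \approx 9669.4$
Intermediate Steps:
$T{\left(p \right)} = 2 + \frac{3 - p}{p}$
$\left(T{\left(4 + 5 \right)} + 97\right)^{2} = \left(\frac{3 + \left(4 + 5\right)}{4 + 5} + 97\right)^{2} = \left(\frac{3 + 9}{9} + 97\right)^{2} = \left(\frac{1}{9} \cdot 12 + 97\right)^{2} = \left(\frac{4}{3} + 97\right)^{2} = \left(\frac{295}{3}\right)^{2} = \frac{87025}{9}$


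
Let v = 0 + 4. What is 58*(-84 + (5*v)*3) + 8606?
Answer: 7214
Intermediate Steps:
v = 4
58*(-84 + (5*v)*3) + 8606 = 58*(-84 + (5*4)*3) + 8606 = 58*(-84 + 20*3) + 8606 = 58*(-84 + 60) + 8606 = 58*(-24) + 8606 = -1392 + 8606 = 7214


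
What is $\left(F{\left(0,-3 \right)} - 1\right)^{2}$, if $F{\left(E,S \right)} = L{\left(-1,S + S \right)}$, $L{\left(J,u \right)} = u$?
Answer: $49$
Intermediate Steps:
$F{\left(E,S \right)} = 2 S$ ($F{\left(E,S \right)} = S + S = 2 S$)
$\left(F{\left(0,-3 \right)} - 1\right)^{2} = \left(2 \left(-3\right) - 1\right)^{2} = \left(-6 - 1\right)^{2} = \left(-7\right)^{2} = 49$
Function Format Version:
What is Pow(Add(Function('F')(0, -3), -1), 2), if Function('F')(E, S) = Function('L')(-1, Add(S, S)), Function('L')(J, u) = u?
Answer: 49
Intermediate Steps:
Function('F')(E, S) = Mul(2, S) (Function('F')(E, S) = Add(S, S) = Mul(2, S))
Pow(Add(Function('F')(0, -3), -1), 2) = Pow(Add(Mul(2, -3), -1), 2) = Pow(Add(-6, -1), 2) = Pow(-7, 2) = 49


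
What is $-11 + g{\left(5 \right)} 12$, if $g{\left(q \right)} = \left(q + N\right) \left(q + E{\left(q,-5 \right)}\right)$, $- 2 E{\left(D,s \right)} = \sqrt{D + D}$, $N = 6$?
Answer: $649 - 66 \sqrt{10} \approx 440.29$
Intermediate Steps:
$E{\left(D,s \right)} = - \frac{\sqrt{2} \sqrt{D}}{2}$ ($E{\left(D,s \right)} = - \frac{\sqrt{D + D}}{2} = - \frac{\sqrt{2 D}}{2} = - \frac{\sqrt{2} \sqrt{D}}{2}$)
$g{\left(q \right)} = \left(6 + q\right) \left(q - \frac{\sqrt{2} \sqrt{q}}{2}\right)$ ($g{\left(q \right)} = \left(q + 6\right) \left(q - \frac{\sqrt{2} \sqrt{q}}{2}\right) = \left(6 + q\right) \left(q - \frac{\sqrt{2} \sqrt{q}}{2}\right)$)
$-11 + g{\left(5 \right)} 12 = -11 + \left(5^{2} + 6 \cdot 5 - 3 \sqrt{2} \sqrt{5} - \frac{\sqrt{2} \cdot 5^{\frac{3}{2}}}{2}\right) 12 = -11 + \left(25 + 30 - 3 \sqrt{10} - \frac{\sqrt{2} \cdot 5 \sqrt{5}}{2}\right) 12 = -11 + \left(25 + 30 - 3 \sqrt{10} - \frac{5 \sqrt{10}}{2}\right) 12 = -11 + \left(55 - \frac{11 \sqrt{10}}{2}\right) 12 = -11 + \left(660 - 66 \sqrt{10}\right) = 649 - 66 \sqrt{10}$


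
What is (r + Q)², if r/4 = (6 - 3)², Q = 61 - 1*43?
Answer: 2916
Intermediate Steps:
Q = 18 (Q = 61 - 43 = 18)
r = 36 (r = 4*(6 - 3)² = 4*3² = 4*9 = 36)
(r + Q)² = (36 + 18)² = 54² = 2916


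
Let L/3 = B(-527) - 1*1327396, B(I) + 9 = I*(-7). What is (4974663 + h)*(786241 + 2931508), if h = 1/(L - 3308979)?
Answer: 134642661112955627800/7280127 ≈ 1.8495e+13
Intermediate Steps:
B(I) = -9 - 7*I (B(I) = -9 + I*(-7) = -9 - 7*I)
L = -3971148 (L = 3*((-9 - 7*(-527)) - 1*1327396) = 3*((-9 + 3689) - 1327396) = 3*(3680 - 1327396) = 3*(-1323716) = -3971148)
h = -1/7280127 (h = 1/(-3971148 - 3308979) = 1/(-7280127) = -1/7280127 ≈ -1.3736e-7)
(4974663 + h)*(786241 + 2931508) = (4974663 - 1/7280127)*(786241 + 2931508) = (36216178422200/7280127)*3717749 = 134642661112955627800/7280127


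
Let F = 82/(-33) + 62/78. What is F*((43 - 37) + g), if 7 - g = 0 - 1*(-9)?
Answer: -2900/429 ≈ -6.7599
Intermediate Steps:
F = -725/429 (F = 82*(-1/33) + 62*(1/78) = -82/33 + 31/39 = -725/429 ≈ -1.6900)
g = -2 (g = 7 - (0 - 1*(-9)) = 7 - (0 + 9) = 7 - 1*9 = 7 - 9 = -2)
F*((43 - 37) + g) = -725*((43 - 37) - 2)/429 = -725*(6 - 2)/429 = -725/429*4 = -2900/429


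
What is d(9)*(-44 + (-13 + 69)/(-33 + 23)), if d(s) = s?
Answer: -2232/5 ≈ -446.40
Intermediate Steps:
d(9)*(-44 + (-13 + 69)/(-33 + 23)) = 9*(-44 + (-13 + 69)/(-33 + 23)) = 9*(-44 + 56/(-10)) = 9*(-44 + 56*(-⅒)) = 9*(-44 - 28/5) = 9*(-248/5) = -2232/5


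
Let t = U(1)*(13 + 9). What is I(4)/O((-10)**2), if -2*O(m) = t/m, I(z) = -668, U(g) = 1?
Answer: 66800/11 ≈ 6072.7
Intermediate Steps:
t = 22 (t = 1*(13 + 9) = 1*22 = 22)
O(m) = -11/m
I(4)/O((-10)**2) = -668/((-11/((-10)**2))) = -668/((-11/100)) = -668/((-11*1/100)) = -668/(-11/100) = -668*(-100/11) = 66800/11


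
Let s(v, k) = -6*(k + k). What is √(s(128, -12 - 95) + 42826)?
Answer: √44110 ≈ 210.02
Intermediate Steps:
s(v, k) = -12*k
√(s(128, -12 - 95) + 42826) = √(-12*(-12 - 95) + 42826) = √(-12*(-107) + 42826) = √(1284 + 42826) = √44110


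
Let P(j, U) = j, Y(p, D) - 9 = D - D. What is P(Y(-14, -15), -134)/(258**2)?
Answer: 1/7396 ≈ 0.00013521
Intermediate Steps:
Y(p, D) = 9 (Y(p, D) = 9 + (D - D) = 9 + 0 = 9)
P(Y(-14, -15), -134)/(258**2) = 9/(258**2) = 9/66564 = 9*(1/66564) = 1/7396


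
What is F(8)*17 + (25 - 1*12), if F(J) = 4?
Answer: 81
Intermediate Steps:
F(8)*17 + (25 - 1*12) = 4*17 + (25 - 1*12) = 68 + (25 - 12) = 68 + 13 = 81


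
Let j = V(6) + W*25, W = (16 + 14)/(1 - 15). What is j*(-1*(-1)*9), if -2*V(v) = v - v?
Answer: -3375/7 ≈ -482.14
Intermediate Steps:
V(v) = 0 (V(v) = -(v - v)/2 = -½*0 = 0)
W = -15/7 (W = 30/(-14) = 30*(-1/14) = -15/7 ≈ -2.1429)
j = -375/7 (j = 0 - 15/7*25 = 0 - 375/7 = -375/7 ≈ -53.571)
j*(-1*(-1)*9) = -375*(-1*(-1))*9/7 = -375*9/7 = -375/7*9 = -3375/7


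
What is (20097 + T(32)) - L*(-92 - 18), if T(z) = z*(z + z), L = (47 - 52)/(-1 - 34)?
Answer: 155125/7 ≈ 22161.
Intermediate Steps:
L = 1/7 (L = -5/(-35) = -5*(-1/35) = 1/7 ≈ 0.14286)
T(z) = 2*z**2 (T(z) = z*(2*z) = 2*z**2)
(20097 + T(32)) - L*(-92 - 18) = (20097 + 2*32**2) - (-92 - 18)/7 = (20097 + 2*1024) - (-110)/7 = (20097 + 2048) - 1*(-110/7) = 22145 + 110/7 = 155125/7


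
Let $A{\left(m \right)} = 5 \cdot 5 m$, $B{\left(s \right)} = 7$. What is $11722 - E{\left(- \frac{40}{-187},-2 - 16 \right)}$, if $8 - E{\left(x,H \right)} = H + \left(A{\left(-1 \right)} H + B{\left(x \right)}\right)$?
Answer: $12153$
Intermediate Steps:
$A{\left(m \right)} = 25 m$
$E{\left(x,H \right)} = 1 + 24 H$ ($E{\left(x,H \right)} = 8 - \left(H + \left(25 \left(-1\right) H + 7\right)\right) = 8 - \left(H - \left(-7 + 25 H\right)\right) = 8 - \left(7 - 24 H\right) = 8 + \left(-7 + 24 H\right) = 1 + 24 H$)
$11722 - E{\left(- \frac{40}{-187},-2 - 16 \right)} = 11722 - \left(1 + 24 \left(-2 - 16\right)\right) = 11722 - \left(1 + 24 \left(-18\right)\right) = 11722 - \left(1 - 432\right) = 11722 - -431 = 11722 + 431 = 12153$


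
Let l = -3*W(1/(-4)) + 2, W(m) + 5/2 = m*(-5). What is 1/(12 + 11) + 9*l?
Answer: 4765/92 ≈ 51.793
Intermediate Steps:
W(m) = -5/2 - 5*m (W(m) = -5/2 + m*(-5) = -5/2 - 5*m)
l = 23/4 (l = -3*(-5/2 - 5/(-4)) + 2 = -3*(-5/2 - 5*(-1/4)) + 2 = -3*(-5/2 + 5/4) + 2 = -3*(-5/4) + 2 = 15/4 + 2 = 23/4 ≈ 5.7500)
1/(12 + 11) + 9*l = 1/(12 + 11) + 9*(23/4) = 1/23 + 207/4 = 4765/92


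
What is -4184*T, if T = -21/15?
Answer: 29288/5 ≈ 5857.6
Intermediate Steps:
T = -7/5 (T = -21*1/15 = -7/5 ≈ -1.4000)
-4184*T = -4184*(-7/5) = 29288/5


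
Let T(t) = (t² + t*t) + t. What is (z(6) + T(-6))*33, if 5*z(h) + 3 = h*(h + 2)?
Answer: 2475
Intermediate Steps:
T(t) = t + 2*t² (T(t) = (t² + t²) + t = 2*t² + t = t + 2*t²)
z(h) = -⅗ + h*(2 + h)/5 (z(h) = -⅗ + (h*(h + 2))/5 = -⅗ + (h*(2 + h))/5 = -⅗ + h*(2 + h)/5)
(z(6) + T(-6))*33 = ((-⅗ + (⅕)*6² + (⅖)*6) - 6*(1 + 2*(-6)))*33 = ((-⅗ + (⅕)*36 + 12/5) - 6*(1 - 12))*33 = ((-⅗ + 36/5 + 12/5) - 6*(-11))*33 = (9 + 66)*33 = 75*33 = 2475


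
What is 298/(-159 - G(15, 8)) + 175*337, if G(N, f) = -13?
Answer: 4305026/73 ≈ 58973.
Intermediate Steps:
298/(-159 - G(15, 8)) + 175*337 = 298/(-159 - 1*(-13)) + 175*337 = 298/(-159 + 13) + 58975 = 298/(-146) + 58975 = 298*(-1/146) + 58975 = -149/73 + 58975 = 4305026/73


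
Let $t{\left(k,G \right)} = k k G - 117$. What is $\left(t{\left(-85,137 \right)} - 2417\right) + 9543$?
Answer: $996834$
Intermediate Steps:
$t{\left(k,G \right)} = -117 + G k^{2}$ ($t{\left(k,G \right)} = k^{2} G - 117 = G k^{2} - 117 = -117 + G k^{2}$)
$\left(t{\left(-85,137 \right)} - 2417\right) + 9543 = \left(\left(-117 + 137 \left(-85\right)^{2}\right) - 2417\right) + 9543 = \left(\left(-117 + 137 \cdot 7225\right) - 2417\right) + 9543 = \left(\left(-117 + 989825\right) - 2417\right) + 9543 = \left(989708 - 2417\right) + 9543 = 987291 + 9543 = 996834$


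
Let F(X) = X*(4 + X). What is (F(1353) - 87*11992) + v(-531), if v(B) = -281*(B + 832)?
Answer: 708136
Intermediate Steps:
v(B) = -233792 - 281*B (v(B) = -281*(832 + B) = -233792 - 281*B)
(F(1353) - 87*11992) + v(-531) = (1353*(4 + 1353) - 87*11992) + (-233792 - 281*(-531)) = (1353*1357 - 1043304) + (-233792 + 149211) = (1836021 - 1043304) - 84581 = 792717 - 84581 = 708136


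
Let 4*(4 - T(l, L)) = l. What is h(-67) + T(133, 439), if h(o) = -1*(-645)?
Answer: 2463/4 ≈ 615.75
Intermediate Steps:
h(o) = 645
T(l, L) = 4 - l/4
h(-67) + T(133, 439) = 645 + (4 - ¼*133) = 645 + (4 - 133/4) = 645 - 117/4 = 2463/4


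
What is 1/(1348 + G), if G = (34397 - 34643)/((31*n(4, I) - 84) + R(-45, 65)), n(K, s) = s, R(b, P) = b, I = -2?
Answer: 191/257714 ≈ 0.00074113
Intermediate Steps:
G = 246/191 (G = (34397 - 34643)/((31*(-2) - 84) - 45) = -246/((-62 - 84) - 45) = -246/(-146 - 45) = -246/(-191) = -246*(-1/191) = 246/191 ≈ 1.2880)
1/(1348 + G) = 1/(1348 + 246/191) = 1/(257714/191) = 191/257714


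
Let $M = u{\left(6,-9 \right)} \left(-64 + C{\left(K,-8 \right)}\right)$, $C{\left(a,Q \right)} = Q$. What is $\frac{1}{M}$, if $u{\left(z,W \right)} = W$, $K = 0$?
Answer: $\frac{1}{648} \approx 0.0015432$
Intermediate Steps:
$M = 648$ ($M = - 9 \left(-64 - 8\right) = \left(-9\right) \left(-72\right) = 648$)
$\frac{1}{M} = \frac{1}{648}$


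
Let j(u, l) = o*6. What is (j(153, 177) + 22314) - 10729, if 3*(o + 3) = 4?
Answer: 11575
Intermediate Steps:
o = -5/3 (o = -3 + (1/3)*4 = -3 + 4/3 = -5/3 ≈ -1.6667)
j(u, l) = -10 (j(u, l) = -5/3*6 = -10)
(j(153, 177) + 22314) - 10729 = (-10 + 22314) - 10729 = 22304 - 10729 = 11575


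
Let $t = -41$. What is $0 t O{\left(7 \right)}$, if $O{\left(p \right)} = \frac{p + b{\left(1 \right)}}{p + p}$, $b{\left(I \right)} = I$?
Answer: $0$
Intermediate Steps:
$O{\left(p \right)} = \frac{1 + p}{2 p}$ ($O{\left(p \right)} = \frac{p + 1}{p + p} = \frac{1 + p}{2 p}$)
$0 t O{\left(7 \right)} = 0 \left(-41\right) \frac{1 + 7}{2 \cdot 7} = 0 \cdot \frac{1}{2} \cdot \frac{1}{7} \cdot 8 = 0 \cdot \frac{4}{7} = 0$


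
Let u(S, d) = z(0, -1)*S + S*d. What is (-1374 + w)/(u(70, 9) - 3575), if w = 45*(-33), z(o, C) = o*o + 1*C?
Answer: 953/1005 ≈ 0.94826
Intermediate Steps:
z(o, C) = C + o² (z(o, C) = o² + C = C + o²)
w = -1485
u(S, d) = -S + S*d (u(S, d) = (-1 + 0²)*S + S*d = (-1 + 0)*S + S*d = -S + S*d)
(-1374 + w)/(u(70, 9) - 3575) = (-1374 - 1485)/(70*(-1 + 9) - 3575) = -2859/(70*8 - 3575) = -2859/(560 - 3575) = -2859/(-3015) = -2859*(-1/3015) = 953/1005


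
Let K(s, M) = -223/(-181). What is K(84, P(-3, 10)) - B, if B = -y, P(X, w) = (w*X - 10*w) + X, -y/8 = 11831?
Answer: -17131065/181 ≈ -94647.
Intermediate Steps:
y = -94648 (y = -8*11831 = -94648)
P(X, w) = X - 10*w + X*w (P(X, w) = (X*w - 10*w) + X = (-10*w + X*w) + X = X - 10*w + X*w)
B = 94648 (B = -1*(-94648) = 94648)
K(s, M) = 223/181 (K(s, M) = -223*(-1/181) = 223/181)
K(84, P(-3, 10)) - B = 223/181 - 1*94648 = 223/181 - 94648 = -17131065/181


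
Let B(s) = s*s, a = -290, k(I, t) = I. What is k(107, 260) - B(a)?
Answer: -83993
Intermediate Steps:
B(s) = s²
k(107, 260) - B(a) = 107 - 1*(-290)² = 107 - 1*84100 = 107 - 84100 = -83993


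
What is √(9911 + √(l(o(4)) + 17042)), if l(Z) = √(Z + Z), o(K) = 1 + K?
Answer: √(9911 + √(17042 + √10)) ≈ 100.21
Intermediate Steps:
l(Z) = √2*√Z (l(Z) = √(2*Z) = √2*√Z)
√(9911 + √(l(o(4)) + 17042)) = √(9911 + √(√2*√(1 + 4) + 17042)) = √(9911 + √(√2*√5 + 17042)) = √(9911 + √(√10 + 17042)) = √(9911 + √(17042 + √10))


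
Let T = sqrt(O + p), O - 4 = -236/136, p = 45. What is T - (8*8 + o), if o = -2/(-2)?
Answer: -65 + sqrt(54638)/34 ≈ -58.125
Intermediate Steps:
O = 77/34 (O = 4 - 236/136 = 4 - 236*1/136 = 4 - 59/34 = 77/34 ≈ 2.2647)
o = 1 (o = -2*(-1/2) = 1)
T = sqrt(54638)/34 (T = sqrt(77/34 + 45) = sqrt(1607/34) = sqrt(54638)/34 ≈ 6.8749)
T - (8*8 + o) = sqrt(54638)/34 - (8*8 + 1) = sqrt(54638)/34 - (64 + 1) = sqrt(54638)/34 - 1*65 = sqrt(54638)/34 - 65 = -65 + sqrt(54638)/34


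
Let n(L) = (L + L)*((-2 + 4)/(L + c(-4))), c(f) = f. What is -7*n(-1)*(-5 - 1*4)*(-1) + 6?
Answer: -222/5 ≈ -44.400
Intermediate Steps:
n(L) = 4*L/(-4 + L) (n(L) = (L + L)*((-2 + 4)/(L - 4)) = (2*L)*(2/(-4 + L)) = 4*L/(-4 + L))
-7*n(-1)*(-5 - 1*4)*(-1) + 6 = -7*(4*(-1)/(-4 - 1))*(-5 - 1*4)*(-1) + 6 = -7*(4*(-1)/(-5))*(-5 - 4)*(-1) + 6 = -7*(4*(-1)*(-1/5))*(-9)*(-1) + 6 = -7*(4/5)*(-9)*(-1) + 6 = -(-252)*(-1)/5 + 6 = -7*36/5 + 6 = -252/5 + 6 = -222/5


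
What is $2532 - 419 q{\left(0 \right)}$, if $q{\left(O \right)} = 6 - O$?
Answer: $18$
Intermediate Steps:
$2532 - 419 q{\left(0 \right)} = 2532 - 419 \left(6 - 0\right) = 2532 - 419 \left(6 + 0\right) = 2532 - 419 \cdot 6 = 2532 - 2514 = 18$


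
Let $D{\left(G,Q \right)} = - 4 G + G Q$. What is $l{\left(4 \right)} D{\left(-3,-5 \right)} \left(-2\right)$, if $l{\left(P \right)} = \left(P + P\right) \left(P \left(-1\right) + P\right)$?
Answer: $0$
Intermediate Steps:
$l{\left(P \right)} = 0$ ($l{\left(P \right)} = 2 P \left(- P + P\right) = 2 P 0 = 0$)
$l{\left(4 \right)} D{\left(-3,-5 \right)} \left(-2\right) = 0 \left(- 3 \left(-4 - 5\right)\right) \left(-2\right) = 0 \left(\left(-3\right) \left(-9\right)\right) \left(-2\right) = 0 \cdot 27 \left(-2\right) = 0 \left(-2\right) = 0$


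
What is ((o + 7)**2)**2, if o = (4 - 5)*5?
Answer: 16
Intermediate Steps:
o = -5 (o = -1*5 = -5)
((o + 7)**2)**2 = ((-5 + 7)**2)**2 = (2**2)**2 = 4**2 = 16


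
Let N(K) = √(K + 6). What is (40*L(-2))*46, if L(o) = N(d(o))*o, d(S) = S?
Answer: -7360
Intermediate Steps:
N(K) = √(6 + K)
L(o) = o*√(6 + o) (L(o) = √(6 + o)*o = o*√(6 + o))
(40*L(-2))*46 = (40*(-2*√(6 - 2)))*46 = (40*(-2*√4))*46 = (40*(-2*2))*46 = (40*(-4))*46 = -160*46 = -7360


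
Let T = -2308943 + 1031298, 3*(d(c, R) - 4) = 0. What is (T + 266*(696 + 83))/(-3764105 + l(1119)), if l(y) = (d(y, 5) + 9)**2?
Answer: 1070431/3763936 ≈ 0.28439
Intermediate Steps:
d(c, R) = 4 (d(c, R) = 4 + (1/3)*0 = 4 + 0 = 4)
l(y) = 169 (l(y) = (4 + 9)**2 = 13**2 = 169)
T = -1277645
(T + 266*(696 + 83))/(-3764105 + l(1119)) = (-1277645 + 266*(696 + 83))/(-3764105 + 169) = (-1277645 + 266*779)/(-3763936) = (-1277645 + 207214)*(-1/3763936) = -1070431*(-1/3763936) = 1070431/3763936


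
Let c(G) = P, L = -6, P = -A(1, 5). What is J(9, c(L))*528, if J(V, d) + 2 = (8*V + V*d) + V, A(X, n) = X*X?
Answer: 36960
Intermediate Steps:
A(X, n) = X²
P = -1 (P = -1*1² = -1*1 = -1)
c(G) = -1
J(V, d) = -2 + 9*V + V*d (J(V, d) = -2 + ((8*V + V*d) + V) = -2 + (9*V + V*d) = -2 + 9*V + V*d)
J(9, c(L))*528 = (-2 + 9*9 + 9*(-1))*528 = (-2 + 81 - 9)*528 = 70*528 = 36960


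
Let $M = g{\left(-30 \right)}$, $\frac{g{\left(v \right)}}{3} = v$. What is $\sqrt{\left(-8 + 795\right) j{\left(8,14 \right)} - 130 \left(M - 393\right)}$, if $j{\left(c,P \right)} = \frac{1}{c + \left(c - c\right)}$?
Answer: $\frac{\sqrt{1006214}}{4} \approx 250.78$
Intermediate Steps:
$g{\left(v \right)} = 3 v$
$M = -90$ ($M = 3 \left(-30\right) = -90$)
$j{\left(c,P \right)} = \frac{1}{c}$ ($j{\left(c,P \right)} = \frac{1}{c + 0} = \frac{1}{c}$)
$\sqrt{\left(-8 + 795\right) j{\left(8,14 \right)} - 130 \left(M - 393\right)} = \sqrt{\frac{-8 + 795}{8} - 130 \left(-90 - 393\right)} = \sqrt{787 \cdot \frac{1}{8} - -62790} = \sqrt{\frac{787}{8} + 62790} = \sqrt{\frac{503107}{8}} = \frac{\sqrt{1006214}}{4}$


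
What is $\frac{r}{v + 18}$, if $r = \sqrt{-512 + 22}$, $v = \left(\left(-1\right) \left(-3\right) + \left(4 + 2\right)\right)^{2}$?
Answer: $\frac{7 i \sqrt{10}}{99} \approx 0.2236 i$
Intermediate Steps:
$v = 81$ ($v = \left(3 + 6\right)^{2} = 9^{2} = 81$)
$r = 7 i \sqrt{10}$ ($r = \sqrt{-490} = 7 i \sqrt{10} \approx 22.136 i$)
$\frac{r}{v + 18} = \frac{7 i \sqrt{10}}{81 + 18} = \frac{7 i \sqrt{10}}{99}$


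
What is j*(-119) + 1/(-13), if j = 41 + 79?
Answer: -185641/13 ≈ -14280.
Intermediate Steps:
j = 120
j*(-119) + 1/(-13) = 120*(-119) + 1/(-13) = -14280 - 1/13 = -185641/13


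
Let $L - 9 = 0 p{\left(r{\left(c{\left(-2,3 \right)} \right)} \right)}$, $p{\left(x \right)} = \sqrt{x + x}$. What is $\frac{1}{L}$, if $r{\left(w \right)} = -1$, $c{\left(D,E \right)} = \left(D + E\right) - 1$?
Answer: $\frac{1}{9} \approx 0.11111$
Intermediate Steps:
$c{\left(D,E \right)} = -1 + D + E$
$p{\left(x \right)} = \sqrt{2} \sqrt{x}$ ($p{\left(x \right)} = \sqrt{2 x} = \sqrt{2} \sqrt{x}$)
$L = 9$ ($L = 9 + 0 \sqrt{2} \sqrt{-1} = 9 + 0 \sqrt{2} i = 9 + 0 i \sqrt{2} = 9 + 0 = 9$)
$\frac{1}{L} = \frac{1}{9}$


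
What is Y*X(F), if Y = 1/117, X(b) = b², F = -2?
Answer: 4/117 ≈ 0.034188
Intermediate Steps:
Y = 1/117 ≈ 0.0085470
Y*X(F) = (1/117)*(-2)² = (1/117)*4 = 4/117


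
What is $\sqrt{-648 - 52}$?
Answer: $10 i \sqrt{7} \approx 26.458 i$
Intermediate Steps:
$\sqrt{-648 - 52} = \sqrt{-700} = 10 i \sqrt{7}$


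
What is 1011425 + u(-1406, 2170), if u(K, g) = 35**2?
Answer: 1012650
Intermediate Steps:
u(K, g) = 1225
1011425 + u(-1406, 2170) = 1011425 + 1225 = 1012650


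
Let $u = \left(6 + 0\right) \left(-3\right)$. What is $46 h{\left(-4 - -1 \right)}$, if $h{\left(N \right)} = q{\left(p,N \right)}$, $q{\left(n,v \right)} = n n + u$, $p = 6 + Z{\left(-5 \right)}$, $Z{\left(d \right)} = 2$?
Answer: $2116$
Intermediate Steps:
$u = -18$ ($u = 6 \left(-3\right) = -18$)
$p = 8$ ($p = 6 + 2 = 8$)
$q{\left(n,v \right)} = -18 + n^{2}$ ($q{\left(n,v \right)} = n n - 18 = n^{2} - 18 = -18 + n^{2}$)
$h{\left(N \right)} = 46$ ($h{\left(N \right)} = -18 + 8^{2} = -18 + 64 = 46$)
$46 h{\left(-4 - -1 \right)} = 46 \cdot 46 = 2116$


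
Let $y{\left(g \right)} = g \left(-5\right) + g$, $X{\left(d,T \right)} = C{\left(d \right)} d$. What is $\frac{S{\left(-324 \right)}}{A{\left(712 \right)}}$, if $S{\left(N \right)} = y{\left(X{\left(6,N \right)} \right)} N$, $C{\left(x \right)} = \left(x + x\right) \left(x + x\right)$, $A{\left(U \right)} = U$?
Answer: $\frac{139968}{89} \approx 1572.7$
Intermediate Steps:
$C{\left(x \right)} = 4 x^{2}$ ($C{\left(x \right)} = 2 x 2 x = 4 x^{2}$)
$X{\left(d,T \right)} = 4 d^{3}$ ($X{\left(d,T \right)} = 4 d^{2} d = 4 d^{3}$)
$y{\left(g \right)} = - 4 g$ ($y{\left(g \right)} = - 5 g + g = - 4 g$)
$S{\left(N \right)} = - 3456 N$ ($S{\left(N \right)} = - 4 \cdot 4 \cdot 6^{3} N = - 4 \cdot 4 \cdot 216 N = \left(-4\right) 864 N = - 3456 N$)
$\frac{S{\left(-324 \right)}}{A{\left(712 \right)}} = \frac{\left(-3456\right) \left(-324\right)}{712} = 1119744 \cdot \frac{1}{712} = \frac{139968}{89}$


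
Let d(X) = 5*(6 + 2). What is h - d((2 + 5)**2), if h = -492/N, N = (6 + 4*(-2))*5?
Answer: 46/5 ≈ 9.2000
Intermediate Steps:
d(X) = 40 (d(X) = 5*8 = 40)
N = -10 (N = (6 - 8)*5 = -2*5 = -10)
h = 246/5 (h = -492/(-10) = -492*(-1/10) = 246/5 ≈ 49.200)
h - d((2 + 5)**2) = 246/5 - 1*40 = 246/5 - 40 = 46/5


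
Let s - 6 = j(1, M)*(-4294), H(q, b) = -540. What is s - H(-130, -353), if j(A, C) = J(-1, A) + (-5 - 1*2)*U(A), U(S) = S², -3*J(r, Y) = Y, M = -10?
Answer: 96106/3 ≈ 32035.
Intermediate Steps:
J(r, Y) = -Y/3
j(A, C) = -7*A² - A/3 (j(A, C) = -A/3 + (-5 - 1*2)*A² = -A/3 + (-5 - 2)*A² = -A/3 - 7*A² = -7*A² - A/3)
s = 94486/3 (s = 6 + ((⅓)*1*(-1 - 21*1))*(-4294) = 6 + ((⅓)*1*(-1 - 21))*(-4294) = 6 + ((⅓)*1*(-22))*(-4294) = 6 - 22/3*(-4294) = 6 + 94468/3 = 94486/3 ≈ 31495.)
s - H(-130, -353) = 94486/3 - 1*(-540) = 94486/3 + 540 = 96106/3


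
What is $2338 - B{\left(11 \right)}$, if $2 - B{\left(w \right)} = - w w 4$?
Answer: $1852$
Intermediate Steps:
$B{\left(w \right)} = 2 + 4 w^{2}$ ($B{\left(w \right)} = 2 - - w w 4 = 2 - - w^{2} \cdot 4 = 2 - - 4 w^{2} = 2 + 4 w^{2}$)
$2338 - B{\left(11 \right)} = 2338 - \left(2 + 4 \cdot 11^{2}\right) = 2338 - \left(2 + 4 \cdot 121\right) = 2338 - \left(2 + 484\right) = 2338 - 486 = 1852$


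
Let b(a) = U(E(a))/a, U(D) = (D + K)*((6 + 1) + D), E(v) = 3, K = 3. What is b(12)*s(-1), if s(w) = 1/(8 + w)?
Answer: 5/7 ≈ 0.71429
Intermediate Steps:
U(D) = (3 + D)*(7 + D) (U(D) = (D + 3)*((6 + 1) + D) = (3 + D)*(7 + D))
b(a) = 60/a (b(a) = (21 + 3² + 10*3)/a = (21 + 9 + 30)/a = 60/a)
b(12)*s(-1) = (60/12)/(8 - 1) = (60*(1/12))/7 = 5*(⅐) = 5/7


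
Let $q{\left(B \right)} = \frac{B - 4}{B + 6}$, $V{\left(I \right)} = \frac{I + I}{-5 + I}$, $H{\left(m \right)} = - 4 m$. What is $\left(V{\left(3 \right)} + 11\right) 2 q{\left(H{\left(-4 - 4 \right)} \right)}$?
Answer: $\frac{224}{19} \approx 11.789$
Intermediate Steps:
$V{\left(I \right)} = \frac{2 I}{-5 + I}$
$q{\left(B \right)} = \frac{-4 + B}{6 + B}$
$\left(V{\left(3 \right)} + 11\right) 2 q{\left(H{\left(-4 - 4 \right)} \right)} = \left(2 \cdot 3 \frac{1}{-5 + 3} + 11\right) 2 \frac{-4 - 4 \left(-4 - 4\right)}{6 - 4 \left(-4 - 4\right)} = \left(2 \cdot 3 \frac{1}{-2} + 11\right) 2 \frac{-4 - -32}{6 - -32} = \left(2 \cdot 3 \left(- \frac{1}{2}\right) + 11\right) 2 \frac{-4 + 32}{6 + 32} = \left(-3 + 11\right) 2 \cdot \frac{1}{38} \cdot 28 = 8 \cdot 2 \cdot \frac{1}{38} \cdot 28 = 16 \cdot \frac{14}{19} = \frac{224}{19}$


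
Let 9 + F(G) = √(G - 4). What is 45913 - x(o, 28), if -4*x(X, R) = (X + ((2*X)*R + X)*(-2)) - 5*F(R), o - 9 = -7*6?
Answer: 93713/2 - 5*√6/2 ≈ 46850.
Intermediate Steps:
F(G) = -9 + √(-4 + G) (F(G) = -9 + √(G - 4) = -9 + √(-4 + G))
o = -33 (o = 9 - 7*6 = 9 - 42 = -33)
x(X, R) = -45/4 + X/4 + 5*√(-4 + R)/4 + R*X (x(X, R) = -((X + ((2*X)*R + X)*(-2)) - 5*(-9 + √(-4 + R)))/4 = -((X + (2*R*X + X)*(-2)) + (45 - 5*√(-4 + R)))/4 = -((X + (X + 2*R*X)*(-2)) + (45 - 5*√(-4 + R)))/4 = -((X + (-2*X - 4*R*X)) + (45 - 5*√(-4 + R)))/4 = -((-X - 4*R*X) + (45 - 5*√(-4 + R)))/4 = -(45 - X - 5*√(-4 + R) - 4*R*X)/4 = -45/4 + X/4 + 5*√(-4 + R)/4 + R*X)
45913 - x(o, 28) = 45913 - (-45/4 + (¼)*(-33) + 5*√(-4 + 28)/4 + 28*(-33)) = 45913 - (-45/4 - 33/4 + 5*√24/4 - 924) = 45913 - (-45/4 - 33/4 + 5*(2*√6)/4 - 924) = 45913 - (-45/4 - 33/4 + 5*√6/2 - 924) = 45913 - (-1887/2 + 5*√6/2) = 45913 + (1887/2 - 5*√6/2) = 93713/2 - 5*√6/2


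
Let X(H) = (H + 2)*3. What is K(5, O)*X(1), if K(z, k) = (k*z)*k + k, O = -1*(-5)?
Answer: 1170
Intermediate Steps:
O = 5
X(H) = 6 + 3*H (X(H) = (2 + H)*3 = 6 + 3*H)
K(z, k) = k + z*k² (K(z, k) = z*k² + k = k + z*k²)
K(5, O)*X(1) = (5*(1 + 5*5))*(6 + 3*1) = (5*(1 + 25))*(6 + 3) = (5*26)*9 = 130*9 = 1170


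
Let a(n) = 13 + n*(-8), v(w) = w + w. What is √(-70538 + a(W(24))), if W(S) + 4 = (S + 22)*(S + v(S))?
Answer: I*√96989 ≈ 311.43*I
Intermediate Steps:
v(w) = 2*w
W(S) = -4 + 3*S*(22 + S) (W(S) = -4 + (S + 22)*(S + 2*S) = -4 + (22 + S)*(3*S) = -4 + 3*S*(22 + S))
a(n) = 13 - 8*n
√(-70538 + a(W(24))) = √(-70538 + (13 - 8*(-4 + 3*24² + 66*24))) = √(-70538 + (13 - 8*(-4 + 3*576 + 1584))) = √(-70538 + (13 - 8*(-4 + 1728 + 1584))) = √(-70538 + (13 - 8*3308)) = √(-70538 + (13 - 26464)) = √(-70538 - 26451) = √(-96989) = I*√96989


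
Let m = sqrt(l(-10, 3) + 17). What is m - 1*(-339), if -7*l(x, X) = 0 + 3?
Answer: 339 + 2*sqrt(203)/7 ≈ 343.07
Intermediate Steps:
l(x, X) = -3/7 (l(x, X) = -(0 + 3)/7 = -1/7*3 = -3/7)
m = 2*sqrt(203)/7 (m = sqrt(-3/7 + 17) = sqrt(116/7) = 2*sqrt(203)/7 ≈ 4.0708)
m - 1*(-339) = 2*sqrt(203)/7 - 1*(-339) = 2*sqrt(203)/7 + 339 = 339 + 2*sqrt(203)/7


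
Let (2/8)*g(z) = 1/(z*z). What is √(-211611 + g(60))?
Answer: I*√190449899/30 ≈ 460.01*I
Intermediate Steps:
g(z) = 4/z² (g(z) = 4*(1/(z*z)) = 4/z²)
√(-211611 + g(60)) = √(-211611 + 4/60²) = √(-211611 + 4*(1/3600)) = √(-211611 + 1/900) = √(-190449899/900) = I*√190449899/30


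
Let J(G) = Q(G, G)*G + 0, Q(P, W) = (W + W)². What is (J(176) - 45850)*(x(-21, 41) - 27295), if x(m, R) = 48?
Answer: -592928887738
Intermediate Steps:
Q(P, W) = 4*W² (Q(P, W) = (2*W)² = 4*W²)
J(G) = 4*G³ (J(G) = (4*G²)*G + 0 = 4*G³ + 0 = 4*G³)
(J(176) - 45850)*(x(-21, 41) - 27295) = (4*176³ - 45850)*(48 - 27295) = (4*5451776 - 45850)*(-27247) = (21807104 - 45850)*(-27247) = 21761254*(-27247) = -592928887738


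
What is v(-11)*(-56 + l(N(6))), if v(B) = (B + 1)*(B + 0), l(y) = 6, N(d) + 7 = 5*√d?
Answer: -5500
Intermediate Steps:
N(d) = -7 + 5*√d
v(B) = B*(1 + B) (v(B) = (1 + B)*B = B*(1 + B))
v(-11)*(-56 + l(N(6))) = (-11*(1 - 11))*(-56 + 6) = -11*(-10)*(-50) = 110*(-50) = -5500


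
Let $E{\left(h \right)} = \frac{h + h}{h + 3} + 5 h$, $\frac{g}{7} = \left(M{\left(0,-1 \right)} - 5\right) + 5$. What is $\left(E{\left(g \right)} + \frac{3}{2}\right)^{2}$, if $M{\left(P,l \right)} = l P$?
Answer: $\frac{9}{4} \approx 2.25$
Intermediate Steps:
$M{\left(P,l \right)} = P l$
$g = 0$ ($g = 7 \left(\left(0 \left(-1\right) - 5\right) + 5\right) = 7 \left(\left(0 - 5\right) + 5\right) = 7 \left(-5 + 5\right) = 7 \cdot 0 = 0$)
$E{\left(h \right)} = 5 h + \frac{2 h}{3 + h}$ ($E{\left(h \right)} = \frac{2 h}{3 + h} + 5 h = 5 h + \frac{2 h}{3 + h}$)
$\left(E{\left(g \right)} + \frac{3}{2}\right)^{2} = \left(\frac{0 \left(17 + 5 \cdot 0\right)}{3 + 0} + \frac{3}{2}\right)^{2} = \left(\frac{0 \left(17 + 0\right)}{3} + 3 \cdot \frac{1}{2}\right)^{2} = \left(0 \cdot \frac{1}{3} \cdot 17 + \frac{3}{2}\right)^{2} = \left(0 + \frac{3}{2}\right)^{2} = \left(\frac{3}{2}\right)^{2} = \frac{9}{4}$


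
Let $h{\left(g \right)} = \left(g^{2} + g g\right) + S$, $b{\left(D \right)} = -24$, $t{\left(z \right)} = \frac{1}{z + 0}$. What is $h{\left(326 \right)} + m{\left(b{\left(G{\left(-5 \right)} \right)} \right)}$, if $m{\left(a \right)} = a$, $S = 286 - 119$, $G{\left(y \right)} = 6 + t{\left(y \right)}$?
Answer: $212695$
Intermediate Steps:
$t{\left(z \right)} = \frac{1}{z}$
$G{\left(y \right)} = 6 + \frac{1}{y}$
$S = 167$ ($S = 286 - 119 = 167$)
$h{\left(g \right)} = 167 + 2 g^{2}$ ($h{\left(g \right)} = \left(g^{2} + g g\right) + 167 = \left(g^{2} + g^{2}\right) + 167 = 2 g^{2} + 167 = 167 + 2 g^{2}$)
$h{\left(326 \right)} + m{\left(b{\left(G{\left(-5 \right)} \right)} \right)} = \left(167 + 2 \cdot 326^{2}\right) - 24 = \left(167 + 2 \cdot 106276\right) - 24 = \left(167 + 212552\right) - 24 = 212719 - 24 = 212695$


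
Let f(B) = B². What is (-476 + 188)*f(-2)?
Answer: -1152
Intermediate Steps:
(-476 + 188)*f(-2) = (-476 + 188)*(-2)² = -288*4 = -1152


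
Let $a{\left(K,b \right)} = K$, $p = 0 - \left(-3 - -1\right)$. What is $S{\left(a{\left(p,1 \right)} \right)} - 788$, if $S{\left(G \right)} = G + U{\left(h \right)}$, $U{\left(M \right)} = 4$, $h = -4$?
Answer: $-782$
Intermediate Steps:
$p = 2$ ($p = 0 - \left(-3 + 1\right) = 0 - -2 = 0 + 2 = 2$)
$S{\left(G \right)} = 4 + G$ ($S{\left(G \right)} = G + 4 = 4 + G$)
$S{\left(a{\left(p,1 \right)} \right)} - 788 = \left(4 + 2\right) - 788 = 6 - 788 = -782$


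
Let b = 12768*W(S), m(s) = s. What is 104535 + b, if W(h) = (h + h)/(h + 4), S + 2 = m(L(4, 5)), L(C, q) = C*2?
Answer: 599283/5 ≈ 1.1986e+5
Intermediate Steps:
L(C, q) = 2*C
S = 6 (S = -2 + 2*4 = -2 + 8 = 6)
W(h) = 2*h/(4 + h) (W(h) = (2*h)/(4 + h) = 2*h/(4 + h))
b = 76608/5 (b = 12768*(2*6/(4 + 6)) = 12768*(2*6/10) = 12768*(2*6*(⅒)) = 12768*(6/5) = 76608/5 ≈ 15322.)
104535 + b = 104535 + 76608/5 = 599283/5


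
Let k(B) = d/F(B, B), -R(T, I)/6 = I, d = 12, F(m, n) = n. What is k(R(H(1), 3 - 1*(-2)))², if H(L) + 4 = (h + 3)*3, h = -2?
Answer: 4/25 ≈ 0.16000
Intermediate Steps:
H(L) = -1 (H(L) = -4 + (-2 + 3)*3 = -4 + 1*3 = -4 + 3 = -1)
R(T, I) = -6*I
k(B) = 12/B
k(R(H(1), 3 - 1*(-2)))² = (12/((-6*(3 - 1*(-2)))))² = (12/((-6*(3 + 2))))² = (12/((-6*5)))² = (12/(-30))² = (12*(-1/30))² = (-⅖)² = 4/25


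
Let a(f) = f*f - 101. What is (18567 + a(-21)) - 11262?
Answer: 7645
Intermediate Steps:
a(f) = -101 + f² (a(f) = f² - 101 = -101 + f²)
(18567 + a(-21)) - 11262 = (18567 + (-101 + (-21)²)) - 11262 = (18567 + (-101 + 441)) - 11262 = (18567 + 340) - 11262 = 18907 - 11262 = 7645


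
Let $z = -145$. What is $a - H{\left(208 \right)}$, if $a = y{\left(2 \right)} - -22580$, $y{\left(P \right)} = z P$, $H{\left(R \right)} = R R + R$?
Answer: $-21182$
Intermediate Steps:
$H{\left(R \right)} = R + R^{2}$ ($H{\left(R \right)} = R^{2} + R = R + R^{2}$)
$y{\left(P \right)} = - 145 P$
$a = 22290$ ($a = \left(-145\right) 2 - -22580 = -290 + 22580 = 22290$)
$a - H{\left(208 \right)} = 22290 - 208 \left(1 + 208\right) = 22290 - 208 \cdot 209 = 22290 - 43472 = -21182$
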